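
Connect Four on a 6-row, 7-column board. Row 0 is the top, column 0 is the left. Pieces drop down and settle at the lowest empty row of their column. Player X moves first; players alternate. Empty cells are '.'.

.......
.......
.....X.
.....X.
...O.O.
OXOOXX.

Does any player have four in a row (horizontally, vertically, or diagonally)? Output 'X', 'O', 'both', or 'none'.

none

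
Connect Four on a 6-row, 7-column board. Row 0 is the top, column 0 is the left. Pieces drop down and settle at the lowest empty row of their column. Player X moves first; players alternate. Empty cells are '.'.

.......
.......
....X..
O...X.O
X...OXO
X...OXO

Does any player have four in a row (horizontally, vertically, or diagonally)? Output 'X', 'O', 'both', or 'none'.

none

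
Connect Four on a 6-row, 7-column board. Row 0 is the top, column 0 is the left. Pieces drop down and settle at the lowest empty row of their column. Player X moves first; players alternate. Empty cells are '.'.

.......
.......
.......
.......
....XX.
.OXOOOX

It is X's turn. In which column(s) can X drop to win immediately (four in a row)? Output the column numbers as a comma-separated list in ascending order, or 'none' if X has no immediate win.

col 0: drop X → no win
col 1: drop X → no win
col 2: drop X → no win
col 3: drop X → no win
col 4: drop X → no win
col 5: drop X → no win
col 6: drop X → no win

Answer: none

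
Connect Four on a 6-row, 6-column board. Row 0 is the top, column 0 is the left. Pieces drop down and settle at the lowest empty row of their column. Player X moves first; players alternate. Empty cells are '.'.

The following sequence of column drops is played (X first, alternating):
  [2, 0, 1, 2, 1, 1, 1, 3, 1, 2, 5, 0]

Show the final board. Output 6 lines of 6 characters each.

Move 1: X drops in col 2, lands at row 5
Move 2: O drops in col 0, lands at row 5
Move 3: X drops in col 1, lands at row 5
Move 4: O drops in col 2, lands at row 4
Move 5: X drops in col 1, lands at row 4
Move 6: O drops in col 1, lands at row 3
Move 7: X drops in col 1, lands at row 2
Move 8: O drops in col 3, lands at row 5
Move 9: X drops in col 1, lands at row 1
Move 10: O drops in col 2, lands at row 3
Move 11: X drops in col 5, lands at row 5
Move 12: O drops in col 0, lands at row 4

Answer: ......
.X....
.X....
.OO...
OXO...
OXXO.X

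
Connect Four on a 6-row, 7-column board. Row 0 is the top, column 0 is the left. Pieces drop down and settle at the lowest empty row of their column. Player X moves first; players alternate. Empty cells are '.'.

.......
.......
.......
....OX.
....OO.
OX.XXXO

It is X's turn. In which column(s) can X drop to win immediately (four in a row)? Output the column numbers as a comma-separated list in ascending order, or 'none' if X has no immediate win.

col 0: drop X → no win
col 1: drop X → no win
col 2: drop X → WIN!
col 3: drop X → no win
col 4: drop X → no win
col 5: drop X → no win
col 6: drop X → no win

Answer: 2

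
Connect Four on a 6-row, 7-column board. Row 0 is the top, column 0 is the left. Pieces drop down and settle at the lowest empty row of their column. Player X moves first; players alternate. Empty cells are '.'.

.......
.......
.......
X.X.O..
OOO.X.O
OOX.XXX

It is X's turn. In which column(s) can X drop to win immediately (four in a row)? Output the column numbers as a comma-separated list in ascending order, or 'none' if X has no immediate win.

Answer: 3

Derivation:
col 0: drop X → no win
col 1: drop X → no win
col 2: drop X → no win
col 3: drop X → WIN!
col 4: drop X → no win
col 5: drop X → no win
col 6: drop X → no win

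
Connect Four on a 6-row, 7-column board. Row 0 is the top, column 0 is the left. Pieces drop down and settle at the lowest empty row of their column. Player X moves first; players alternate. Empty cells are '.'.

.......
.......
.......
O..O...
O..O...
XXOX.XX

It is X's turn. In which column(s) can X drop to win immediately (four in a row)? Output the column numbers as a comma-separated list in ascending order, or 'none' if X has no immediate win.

Answer: 4

Derivation:
col 0: drop X → no win
col 1: drop X → no win
col 2: drop X → no win
col 3: drop X → no win
col 4: drop X → WIN!
col 5: drop X → no win
col 6: drop X → no win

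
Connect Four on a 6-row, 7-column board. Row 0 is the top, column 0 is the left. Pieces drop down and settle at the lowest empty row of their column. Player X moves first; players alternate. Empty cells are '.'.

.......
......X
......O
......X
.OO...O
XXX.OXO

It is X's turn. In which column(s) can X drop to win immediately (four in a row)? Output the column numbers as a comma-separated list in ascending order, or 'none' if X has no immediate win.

col 0: drop X → no win
col 1: drop X → no win
col 2: drop X → no win
col 3: drop X → WIN!
col 4: drop X → no win
col 5: drop X → no win
col 6: drop X → no win

Answer: 3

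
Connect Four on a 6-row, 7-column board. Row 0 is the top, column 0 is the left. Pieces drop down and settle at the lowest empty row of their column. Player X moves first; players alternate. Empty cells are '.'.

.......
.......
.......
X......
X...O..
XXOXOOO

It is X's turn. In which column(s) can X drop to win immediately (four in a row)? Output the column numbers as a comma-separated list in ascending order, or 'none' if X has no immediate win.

col 0: drop X → WIN!
col 1: drop X → no win
col 2: drop X → no win
col 3: drop X → no win
col 4: drop X → no win
col 5: drop X → no win
col 6: drop X → no win

Answer: 0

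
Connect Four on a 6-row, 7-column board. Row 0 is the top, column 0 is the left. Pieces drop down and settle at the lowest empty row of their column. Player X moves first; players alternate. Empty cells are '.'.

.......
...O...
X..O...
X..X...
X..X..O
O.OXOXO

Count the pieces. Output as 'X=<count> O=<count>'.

X=7 O=7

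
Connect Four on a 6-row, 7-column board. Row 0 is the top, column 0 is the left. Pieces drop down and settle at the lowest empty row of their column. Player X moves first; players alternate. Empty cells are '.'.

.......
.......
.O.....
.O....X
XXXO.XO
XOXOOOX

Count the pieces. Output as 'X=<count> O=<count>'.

X=8 O=8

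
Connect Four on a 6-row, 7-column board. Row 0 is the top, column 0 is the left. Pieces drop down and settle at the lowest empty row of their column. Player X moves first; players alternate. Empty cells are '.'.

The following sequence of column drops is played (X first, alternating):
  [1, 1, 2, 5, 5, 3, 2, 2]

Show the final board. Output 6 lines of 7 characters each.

Answer: .......
.......
.......
..O....
.OX..X.
.XXO.O.

Derivation:
Move 1: X drops in col 1, lands at row 5
Move 2: O drops in col 1, lands at row 4
Move 3: X drops in col 2, lands at row 5
Move 4: O drops in col 5, lands at row 5
Move 5: X drops in col 5, lands at row 4
Move 6: O drops in col 3, lands at row 5
Move 7: X drops in col 2, lands at row 4
Move 8: O drops in col 2, lands at row 3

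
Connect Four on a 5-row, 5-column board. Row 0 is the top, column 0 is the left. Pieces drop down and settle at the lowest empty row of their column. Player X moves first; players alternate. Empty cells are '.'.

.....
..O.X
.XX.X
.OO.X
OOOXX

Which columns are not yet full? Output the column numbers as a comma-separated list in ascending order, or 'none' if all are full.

Answer: 0,1,2,3,4

Derivation:
col 0: top cell = '.' → open
col 1: top cell = '.' → open
col 2: top cell = '.' → open
col 3: top cell = '.' → open
col 4: top cell = '.' → open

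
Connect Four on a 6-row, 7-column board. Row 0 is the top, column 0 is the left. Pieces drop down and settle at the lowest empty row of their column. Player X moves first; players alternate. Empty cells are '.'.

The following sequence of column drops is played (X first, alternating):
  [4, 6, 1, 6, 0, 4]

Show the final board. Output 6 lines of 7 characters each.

Move 1: X drops in col 4, lands at row 5
Move 2: O drops in col 6, lands at row 5
Move 3: X drops in col 1, lands at row 5
Move 4: O drops in col 6, lands at row 4
Move 5: X drops in col 0, lands at row 5
Move 6: O drops in col 4, lands at row 4

Answer: .......
.......
.......
.......
....O.O
XX..X.O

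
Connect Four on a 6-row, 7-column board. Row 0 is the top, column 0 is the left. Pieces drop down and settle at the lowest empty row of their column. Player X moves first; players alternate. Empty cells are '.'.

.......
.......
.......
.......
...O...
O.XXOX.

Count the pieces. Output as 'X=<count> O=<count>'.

X=3 O=3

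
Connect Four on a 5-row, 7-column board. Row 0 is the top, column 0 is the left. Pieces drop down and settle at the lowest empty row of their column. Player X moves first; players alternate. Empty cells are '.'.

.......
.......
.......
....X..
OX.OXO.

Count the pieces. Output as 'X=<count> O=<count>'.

X=3 O=3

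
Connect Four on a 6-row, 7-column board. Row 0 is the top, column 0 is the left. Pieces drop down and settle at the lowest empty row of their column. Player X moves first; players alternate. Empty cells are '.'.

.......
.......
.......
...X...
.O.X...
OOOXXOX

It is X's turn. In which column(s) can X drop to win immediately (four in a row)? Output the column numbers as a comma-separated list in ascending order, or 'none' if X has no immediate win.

Answer: 3

Derivation:
col 0: drop X → no win
col 1: drop X → no win
col 2: drop X → no win
col 3: drop X → WIN!
col 4: drop X → no win
col 5: drop X → no win
col 6: drop X → no win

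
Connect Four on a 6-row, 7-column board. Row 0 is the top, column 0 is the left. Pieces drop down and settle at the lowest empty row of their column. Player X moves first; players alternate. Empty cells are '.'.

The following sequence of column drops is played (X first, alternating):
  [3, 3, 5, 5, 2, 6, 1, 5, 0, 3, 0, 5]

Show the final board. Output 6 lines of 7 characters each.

Answer: .......
.......
.....O.
...O.O.
X..O.O.
XXXX.XO

Derivation:
Move 1: X drops in col 3, lands at row 5
Move 2: O drops in col 3, lands at row 4
Move 3: X drops in col 5, lands at row 5
Move 4: O drops in col 5, lands at row 4
Move 5: X drops in col 2, lands at row 5
Move 6: O drops in col 6, lands at row 5
Move 7: X drops in col 1, lands at row 5
Move 8: O drops in col 5, lands at row 3
Move 9: X drops in col 0, lands at row 5
Move 10: O drops in col 3, lands at row 3
Move 11: X drops in col 0, lands at row 4
Move 12: O drops in col 5, lands at row 2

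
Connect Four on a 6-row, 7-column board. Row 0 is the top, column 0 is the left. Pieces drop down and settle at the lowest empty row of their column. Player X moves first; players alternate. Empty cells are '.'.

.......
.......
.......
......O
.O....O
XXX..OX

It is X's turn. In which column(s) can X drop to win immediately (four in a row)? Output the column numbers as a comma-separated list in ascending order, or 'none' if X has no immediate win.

col 0: drop X → no win
col 1: drop X → no win
col 2: drop X → no win
col 3: drop X → WIN!
col 4: drop X → no win
col 5: drop X → no win
col 6: drop X → no win

Answer: 3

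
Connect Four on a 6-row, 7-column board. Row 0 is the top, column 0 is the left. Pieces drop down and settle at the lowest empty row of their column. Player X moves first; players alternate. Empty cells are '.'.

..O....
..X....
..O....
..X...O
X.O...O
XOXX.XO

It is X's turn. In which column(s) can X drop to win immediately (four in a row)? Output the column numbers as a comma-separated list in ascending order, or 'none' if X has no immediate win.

Answer: 4

Derivation:
col 0: drop X → no win
col 1: drop X → no win
col 3: drop X → no win
col 4: drop X → WIN!
col 5: drop X → no win
col 6: drop X → no win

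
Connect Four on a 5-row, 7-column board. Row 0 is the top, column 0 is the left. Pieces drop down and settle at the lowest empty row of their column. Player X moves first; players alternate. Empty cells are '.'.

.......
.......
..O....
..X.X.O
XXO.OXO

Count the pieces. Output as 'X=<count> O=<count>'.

X=5 O=5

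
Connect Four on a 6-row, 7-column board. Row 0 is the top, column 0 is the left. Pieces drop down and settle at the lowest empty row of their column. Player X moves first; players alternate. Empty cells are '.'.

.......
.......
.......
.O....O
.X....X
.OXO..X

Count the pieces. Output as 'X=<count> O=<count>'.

X=4 O=4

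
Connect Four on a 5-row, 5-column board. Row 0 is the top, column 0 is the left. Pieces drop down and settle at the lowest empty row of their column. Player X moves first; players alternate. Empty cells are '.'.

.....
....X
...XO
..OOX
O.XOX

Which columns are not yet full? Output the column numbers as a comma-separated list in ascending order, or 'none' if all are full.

Answer: 0,1,2,3,4

Derivation:
col 0: top cell = '.' → open
col 1: top cell = '.' → open
col 2: top cell = '.' → open
col 3: top cell = '.' → open
col 4: top cell = '.' → open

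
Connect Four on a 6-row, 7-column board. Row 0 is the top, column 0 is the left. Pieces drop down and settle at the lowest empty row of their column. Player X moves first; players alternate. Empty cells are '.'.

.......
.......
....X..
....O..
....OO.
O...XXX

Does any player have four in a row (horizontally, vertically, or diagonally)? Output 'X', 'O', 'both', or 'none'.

none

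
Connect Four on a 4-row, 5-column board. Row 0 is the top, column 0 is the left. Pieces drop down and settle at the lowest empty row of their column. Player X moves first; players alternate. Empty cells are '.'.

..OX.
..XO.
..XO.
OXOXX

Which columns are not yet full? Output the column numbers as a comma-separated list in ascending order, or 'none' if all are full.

col 0: top cell = '.' → open
col 1: top cell = '.' → open
col 2: top cell = 'O' → FULL
col 3: top cell = 'X' → FULL
col 4: top cell = '.' → open

Answer: 0,1,4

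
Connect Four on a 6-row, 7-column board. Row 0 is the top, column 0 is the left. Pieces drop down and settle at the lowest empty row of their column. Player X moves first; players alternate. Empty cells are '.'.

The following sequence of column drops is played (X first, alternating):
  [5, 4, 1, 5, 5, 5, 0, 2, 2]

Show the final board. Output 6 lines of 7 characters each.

Move 1: X drops in col 5, lands at row 5
Move 2: O drops in col 4, lands at row 5
Move 3: X drops in col 1, lands at row 5
Move 4: O drops in col 5, lands at row 4
Move 5: X drops in col 5, lands at row 3
Move 6: O drops in col 5, lands at row 2
Move 7: X drops in col 0, lands at row 5
Move 8: O drops in col 2, lands at row 5
Move 9: X drops in col 2, lands at row 4

Answer: .......
.......
.....O.
.....X.
..X..O.
XXO.OX.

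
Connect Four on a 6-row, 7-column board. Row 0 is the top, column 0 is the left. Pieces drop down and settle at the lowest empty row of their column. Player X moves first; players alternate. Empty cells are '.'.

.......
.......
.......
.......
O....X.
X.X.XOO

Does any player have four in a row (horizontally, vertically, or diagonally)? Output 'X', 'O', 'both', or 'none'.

none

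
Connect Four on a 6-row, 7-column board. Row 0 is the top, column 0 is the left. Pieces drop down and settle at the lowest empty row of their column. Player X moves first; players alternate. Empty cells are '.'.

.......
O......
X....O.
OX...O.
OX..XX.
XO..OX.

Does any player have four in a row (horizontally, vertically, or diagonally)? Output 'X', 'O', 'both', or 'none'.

none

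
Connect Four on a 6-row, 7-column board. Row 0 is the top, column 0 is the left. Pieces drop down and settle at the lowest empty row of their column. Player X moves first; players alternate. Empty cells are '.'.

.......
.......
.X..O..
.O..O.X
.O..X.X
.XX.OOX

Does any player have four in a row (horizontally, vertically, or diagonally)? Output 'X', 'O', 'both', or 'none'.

none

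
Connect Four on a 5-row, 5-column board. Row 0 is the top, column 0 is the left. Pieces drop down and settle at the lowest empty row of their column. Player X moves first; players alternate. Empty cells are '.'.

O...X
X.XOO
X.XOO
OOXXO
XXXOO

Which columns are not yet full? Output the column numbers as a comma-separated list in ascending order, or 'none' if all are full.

Answer: 1,2,3

Derivation:
col 0: top cell = 'O' → FULL
col 1: top cell = '.' → open
col 2: top cell = '.' → open
col 3: top cell = '.' → open
col 4: top cell = 'X' → FULL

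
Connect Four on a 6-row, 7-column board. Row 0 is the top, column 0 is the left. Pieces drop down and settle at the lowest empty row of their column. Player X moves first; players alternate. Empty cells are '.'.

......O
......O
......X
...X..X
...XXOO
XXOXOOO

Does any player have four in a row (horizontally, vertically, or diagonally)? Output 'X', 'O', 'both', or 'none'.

none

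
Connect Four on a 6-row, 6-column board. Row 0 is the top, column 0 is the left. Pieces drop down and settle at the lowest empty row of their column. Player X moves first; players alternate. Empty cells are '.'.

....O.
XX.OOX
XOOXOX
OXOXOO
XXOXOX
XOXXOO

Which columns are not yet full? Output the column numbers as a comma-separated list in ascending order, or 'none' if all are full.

Answer: 0,1,2,3,5

Derivation:
col 0: top cell = '.' → open
col 1: top cell = '.' → open
col 2: top cell = '.' → open
col 3: top cell = '.' → open
col 4: top cell = 'O' → FULL
col 5: top cell = '.' → open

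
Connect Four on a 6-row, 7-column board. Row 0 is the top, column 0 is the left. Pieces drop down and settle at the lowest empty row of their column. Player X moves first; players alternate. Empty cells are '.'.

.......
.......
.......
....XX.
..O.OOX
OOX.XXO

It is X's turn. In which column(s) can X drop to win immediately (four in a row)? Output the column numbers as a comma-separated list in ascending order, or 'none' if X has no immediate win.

col 0: drop X → no win
col 1: drop X → no win
col 2: drop X → no win
col 3: drop X → WIN!
col 4: drop X → no win
col 5: drop X → no win
col 6: drop X → no win

Answer: 3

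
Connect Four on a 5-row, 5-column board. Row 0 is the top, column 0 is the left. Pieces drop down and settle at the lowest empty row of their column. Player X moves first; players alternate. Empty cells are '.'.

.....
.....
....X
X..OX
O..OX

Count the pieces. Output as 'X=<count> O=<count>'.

X=4 O=3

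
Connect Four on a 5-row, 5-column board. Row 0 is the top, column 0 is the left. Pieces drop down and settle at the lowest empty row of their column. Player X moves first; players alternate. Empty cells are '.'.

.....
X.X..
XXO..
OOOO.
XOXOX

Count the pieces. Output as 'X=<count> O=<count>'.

X=7 O=7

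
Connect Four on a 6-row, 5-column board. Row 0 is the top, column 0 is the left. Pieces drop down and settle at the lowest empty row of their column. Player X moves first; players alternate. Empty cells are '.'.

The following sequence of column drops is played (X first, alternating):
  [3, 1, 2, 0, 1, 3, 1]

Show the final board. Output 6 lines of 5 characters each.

Move 1: X drops in col 3, lands at row 5
Move 2: O drops in col 1, lands at row 5
Move 3: X drops in col 2, lands at row 5
Move 4: O drops in col 0, lands at row 5
Move 5: X drops in col 1, lands at row 4
Move 6: O drops in col 3, lands at row 4
Move 7: X drops in col 1, lands at row 3

Answer: .....
.....
.....
.X...
.X.O.
OOXX.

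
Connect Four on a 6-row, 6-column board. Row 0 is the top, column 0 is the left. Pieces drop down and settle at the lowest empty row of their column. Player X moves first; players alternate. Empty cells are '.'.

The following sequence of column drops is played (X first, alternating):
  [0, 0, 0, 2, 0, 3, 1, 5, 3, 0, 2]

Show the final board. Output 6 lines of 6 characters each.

Move 1: X drops in col 0, lands at row 5
Move 2: O drops in col 0, lands at row 4
Move 3: X drops in col 0, lands at row 3
Move 4: O drops in col 2, lands at row 5
Move 5: X drops in col 0, lands at row 2
Move 6: O drops in col 3, lands at row 5
Move 7: X drops in col 1, lands at row 5
Move 8: O drops in col 5, lands at row 5
Move 9: X drops in col 3, lands at row 4
Move 10: O drops in col 0, lands at row 1
Move 11: X drops in col 2, lands at row 4

Answer: ......
O.....
X.....
X.....
O.XX..
XXOO.O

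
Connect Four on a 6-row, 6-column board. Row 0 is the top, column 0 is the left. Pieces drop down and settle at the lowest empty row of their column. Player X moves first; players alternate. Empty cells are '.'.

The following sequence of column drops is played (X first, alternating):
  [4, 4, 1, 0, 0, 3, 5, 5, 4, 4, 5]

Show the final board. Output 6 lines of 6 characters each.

Answer: ......
......
....O.
....XX
X...OO
OX.OXX

Derivation:
Move 1: X drops in col 4, lands at row 5
Move 2: O drops in col 4, lands at row 4
Move 3: X drops in col 1, lands at row 5
Move 4: O drops in col 0, lands at row 5
Move 5: X drops in col 0, lands at row 4
Move 6: O drops in col 3, lands at row 5
Move 7: X drops in col 5, lands at row 5
Move 8: O drops in col 5, lands at row 4
Move 9: X drops in col 4, lands at row 3
Move 10: O drops in col 4, lands at row 2
Move 11: X drops in col 5, lands at row 3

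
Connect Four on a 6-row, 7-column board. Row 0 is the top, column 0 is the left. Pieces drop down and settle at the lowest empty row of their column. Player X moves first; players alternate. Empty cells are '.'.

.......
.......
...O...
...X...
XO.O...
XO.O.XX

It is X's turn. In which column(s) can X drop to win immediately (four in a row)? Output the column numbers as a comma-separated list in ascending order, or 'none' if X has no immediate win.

col 0: drop X → no win
col 1: drop X → no win
col 2: drop X → no win
col 3: drop X → no win
col 4: drop X → no win
col 5: drop X → no win
col 6: drop X → no win

Answer: none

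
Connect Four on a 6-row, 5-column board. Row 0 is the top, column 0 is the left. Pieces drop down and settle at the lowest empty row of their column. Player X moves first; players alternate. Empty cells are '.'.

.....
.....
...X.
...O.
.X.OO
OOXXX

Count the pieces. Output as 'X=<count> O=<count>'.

X=5 O=5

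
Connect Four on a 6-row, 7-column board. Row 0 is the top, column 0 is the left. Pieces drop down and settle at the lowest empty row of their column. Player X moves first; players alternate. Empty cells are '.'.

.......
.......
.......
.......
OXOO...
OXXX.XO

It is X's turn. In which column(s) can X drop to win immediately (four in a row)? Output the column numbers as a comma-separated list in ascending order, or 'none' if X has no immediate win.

col 0: drop X → no win
col 1: drop X → no win
col 2: drop X → no win
col 3: drop X → no win
col 4: drop X → WIN!
col 5: drop X → no win
col 6: drop X → no win

Answer: 4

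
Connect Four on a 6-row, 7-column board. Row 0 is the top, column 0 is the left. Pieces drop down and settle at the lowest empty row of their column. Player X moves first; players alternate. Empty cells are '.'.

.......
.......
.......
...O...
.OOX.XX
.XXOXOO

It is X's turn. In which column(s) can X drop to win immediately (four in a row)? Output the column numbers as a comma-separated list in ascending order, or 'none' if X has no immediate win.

col 0: drop X → no win
col 1: drop X → no win
col 2: drop X → no win
col 3: drop X → no win
col 4: drop X → WIN!
col 5: drop X → no win
col 6: drop X → no win

Answer: 4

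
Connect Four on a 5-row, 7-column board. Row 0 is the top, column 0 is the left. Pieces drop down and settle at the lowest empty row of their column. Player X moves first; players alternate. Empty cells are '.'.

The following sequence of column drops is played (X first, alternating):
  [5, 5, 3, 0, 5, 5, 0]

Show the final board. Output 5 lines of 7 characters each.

Answer: .......
.....O.
.....X.
X....O.
O..X.X.

Derivation:
Move 1: X drops in col 5, lands at row 4
Move 2: O drops in col 5, lands at row 3
Move 3: X drops in col 3, lands at row 4
Move 4: O drops in col 0, lands at row 4
Move 5: X drops in col 5, lands at row 2
Move 6: O drops in col 5, lands at row 1
Move 7: X drops in col 0, lands at row 3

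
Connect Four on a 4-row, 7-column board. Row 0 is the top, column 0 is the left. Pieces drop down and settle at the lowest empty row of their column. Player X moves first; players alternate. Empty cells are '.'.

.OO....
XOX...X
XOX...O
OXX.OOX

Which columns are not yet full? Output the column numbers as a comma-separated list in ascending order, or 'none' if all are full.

col 0: top cell = '.' → open
col 1: top cell = 'O' → FULL
col 2: top cell = 'O' → FULL
col 3: top cell = '.' → open
col 4: top cell = '.' → open
col 5: top cell = '.' → open
col 6: top cell = '.' → open

Answer: 0,3,4,5,6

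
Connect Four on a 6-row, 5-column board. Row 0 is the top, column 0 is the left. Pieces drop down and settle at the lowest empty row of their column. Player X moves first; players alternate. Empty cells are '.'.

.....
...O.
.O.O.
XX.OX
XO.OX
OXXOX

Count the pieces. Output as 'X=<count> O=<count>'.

X=8 O=8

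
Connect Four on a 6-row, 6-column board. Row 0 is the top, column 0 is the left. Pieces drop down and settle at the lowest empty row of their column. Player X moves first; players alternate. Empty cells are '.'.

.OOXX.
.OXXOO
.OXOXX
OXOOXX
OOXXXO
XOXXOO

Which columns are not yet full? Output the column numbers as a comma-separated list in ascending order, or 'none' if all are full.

col 0: top cell = '.' → open
col 1: top cell = 'O' → FULL
col 2: top cell = 'O' → FULL
col 3: top cell = 'X' → FULL
col 4: top cell = 'X' → FULL
col 5: top cell = '.' → open

Answer: 0,5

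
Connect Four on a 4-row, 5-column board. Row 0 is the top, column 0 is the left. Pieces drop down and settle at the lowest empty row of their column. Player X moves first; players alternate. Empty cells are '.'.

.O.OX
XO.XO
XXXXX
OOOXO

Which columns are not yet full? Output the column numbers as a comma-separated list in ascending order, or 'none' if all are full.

Answer: 0,2

Derivation:
col 0: top cell = '.' → open
col 1: top cell = 'O' → FULL
col 2: top cell = '.' → open
col 3: top cell = 'O' → FULL
col 4: top cell = 'X' → FULL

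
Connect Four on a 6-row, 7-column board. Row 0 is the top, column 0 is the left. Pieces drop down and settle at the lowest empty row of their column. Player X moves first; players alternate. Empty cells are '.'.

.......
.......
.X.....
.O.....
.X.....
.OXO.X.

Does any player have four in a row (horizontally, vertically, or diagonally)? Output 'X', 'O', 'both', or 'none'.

none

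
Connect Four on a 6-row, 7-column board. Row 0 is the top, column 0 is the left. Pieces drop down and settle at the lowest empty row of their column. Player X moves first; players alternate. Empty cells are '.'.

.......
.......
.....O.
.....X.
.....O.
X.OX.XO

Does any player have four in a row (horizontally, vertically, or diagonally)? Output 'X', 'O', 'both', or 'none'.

none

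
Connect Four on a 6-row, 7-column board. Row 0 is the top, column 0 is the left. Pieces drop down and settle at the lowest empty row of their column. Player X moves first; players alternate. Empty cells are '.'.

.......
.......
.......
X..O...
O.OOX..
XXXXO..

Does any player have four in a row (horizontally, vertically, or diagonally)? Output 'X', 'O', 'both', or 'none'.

X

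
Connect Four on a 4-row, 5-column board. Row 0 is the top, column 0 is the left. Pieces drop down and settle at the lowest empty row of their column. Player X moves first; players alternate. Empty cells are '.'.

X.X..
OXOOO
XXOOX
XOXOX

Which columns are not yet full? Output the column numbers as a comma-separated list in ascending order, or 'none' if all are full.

col 0: top cell = 'X' → FULL
col 1: top cell = '.' → open
col 2: top cell = 'X' → FULL
col 3: top cell = '.' → open
col 4: top cell = '.' → open

Answer: 1,3,4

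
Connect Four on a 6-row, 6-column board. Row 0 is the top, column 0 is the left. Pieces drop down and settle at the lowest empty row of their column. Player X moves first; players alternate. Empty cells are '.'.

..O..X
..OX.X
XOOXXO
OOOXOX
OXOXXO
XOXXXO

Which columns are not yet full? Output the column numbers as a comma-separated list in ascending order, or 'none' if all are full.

Answer: 0,1,3,4

Derivation:
col 0: top cell = '.' → open
col 1: top cell = '.' → open
col 2: top cell = 'O' → FULL
col 3: top cell = '.' → open
col 4: top cell = '.' → open
col 5: top cell = 'X' → FULL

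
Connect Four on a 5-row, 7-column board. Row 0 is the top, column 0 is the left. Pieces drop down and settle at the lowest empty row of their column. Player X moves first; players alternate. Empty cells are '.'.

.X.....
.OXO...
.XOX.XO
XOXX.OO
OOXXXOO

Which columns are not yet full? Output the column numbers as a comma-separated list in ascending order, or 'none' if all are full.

col 0: top cell = '.' → open
col 1: top cell = 'X' → FULL
col 2: top cell = '.' → open
col 3: top cell = '.' → open
col 4: top cell = '.' → open
col 5: top cell = '.' → open
col 6: top cell = '.' → open

Answer: 0,2,3,4,5,6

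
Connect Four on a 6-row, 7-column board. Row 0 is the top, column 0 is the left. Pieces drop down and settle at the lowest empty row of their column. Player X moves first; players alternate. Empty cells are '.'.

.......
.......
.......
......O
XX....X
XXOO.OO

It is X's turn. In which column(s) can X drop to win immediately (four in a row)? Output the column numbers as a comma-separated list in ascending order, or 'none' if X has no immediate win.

Answer: none

Derivation:
col 0: drop X → no win
col 1: drop X → no win
col 2: drop X → no win
col 3: drop X → no win
col 4: drop X → no win
col 5: drop X → no win
col 6: drop X → no win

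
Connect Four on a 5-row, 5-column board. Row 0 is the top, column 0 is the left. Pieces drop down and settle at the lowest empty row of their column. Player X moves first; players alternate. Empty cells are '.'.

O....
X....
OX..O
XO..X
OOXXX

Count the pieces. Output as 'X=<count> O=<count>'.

X=7 O=6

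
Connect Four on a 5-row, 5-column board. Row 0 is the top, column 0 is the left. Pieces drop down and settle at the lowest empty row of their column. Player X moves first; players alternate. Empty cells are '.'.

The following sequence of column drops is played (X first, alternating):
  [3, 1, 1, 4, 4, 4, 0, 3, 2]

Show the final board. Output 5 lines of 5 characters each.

Answer: .....
.....
....O
.X.OX
XOXXO

Derivation:
Move 1: X drops in col 3, lands at row 4
Move 2: O drops in col 1, lands at row 4
Move 3: X drops in col 1, lands at row 3
Move 4: O drops in col 4, lands at row 4
Move 5: X drops in col 4, lands at row 3
Move 6: O drops in col 4, lands at row 2
Move 7: X drops in col 0, lands at row 4
Move 8: O drops in col 3, lands at row 3
Move 9: X drops in col 2, lands at row 4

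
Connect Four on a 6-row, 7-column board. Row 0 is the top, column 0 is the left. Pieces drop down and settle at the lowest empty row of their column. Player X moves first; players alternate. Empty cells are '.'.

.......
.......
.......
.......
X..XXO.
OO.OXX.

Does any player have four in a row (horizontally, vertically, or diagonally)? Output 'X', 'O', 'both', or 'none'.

none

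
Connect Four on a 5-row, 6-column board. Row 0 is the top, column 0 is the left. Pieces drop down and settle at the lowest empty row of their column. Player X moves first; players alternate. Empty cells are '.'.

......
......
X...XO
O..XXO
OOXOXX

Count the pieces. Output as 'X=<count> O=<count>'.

X=7 O=6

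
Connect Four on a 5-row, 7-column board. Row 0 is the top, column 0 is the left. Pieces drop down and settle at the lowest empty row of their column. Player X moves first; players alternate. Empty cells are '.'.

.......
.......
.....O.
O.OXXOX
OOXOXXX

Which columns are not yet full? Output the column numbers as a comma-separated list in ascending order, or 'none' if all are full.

col 0: top cell = '.' → open
col 1: top cell = '.' → open
col 2: top cell = '.' → open
col 3: top cell = '.' → open
col 4: top cell = '.' → open
col 5: top cell = '.' → open
col 6: top cell = '.' → open

Answer: 0,1,2,3,4,5,6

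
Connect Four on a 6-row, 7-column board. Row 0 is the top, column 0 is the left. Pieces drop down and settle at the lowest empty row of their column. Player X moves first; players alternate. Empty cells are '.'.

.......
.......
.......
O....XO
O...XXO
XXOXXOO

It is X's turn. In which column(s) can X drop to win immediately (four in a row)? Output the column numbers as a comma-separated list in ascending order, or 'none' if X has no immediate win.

Answer: 6

Derivation:
col 0: drop X → no win
col 1: drop X → no win
col 2: drop X → no win
col 3: drop X → no win
col 4: drop X → no win
col 5: drop X → no win
col 6: drop X → WIN!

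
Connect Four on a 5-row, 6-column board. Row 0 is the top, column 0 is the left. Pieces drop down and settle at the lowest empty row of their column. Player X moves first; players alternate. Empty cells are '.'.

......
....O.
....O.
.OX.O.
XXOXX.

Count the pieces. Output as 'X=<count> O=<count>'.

X=5 O=5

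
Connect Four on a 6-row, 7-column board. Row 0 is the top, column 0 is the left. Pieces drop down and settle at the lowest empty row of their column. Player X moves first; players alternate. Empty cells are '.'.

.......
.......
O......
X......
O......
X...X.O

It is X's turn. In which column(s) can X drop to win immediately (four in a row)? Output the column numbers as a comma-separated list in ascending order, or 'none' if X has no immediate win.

Answer: none

Derivation:
col 0: drop X → no win
col 1: drop X → no win
col 2: drop X → no win
col 3: drop X → no win
col 4: drop X → no win
col 5: drop X → no win
col 6: drop X → no win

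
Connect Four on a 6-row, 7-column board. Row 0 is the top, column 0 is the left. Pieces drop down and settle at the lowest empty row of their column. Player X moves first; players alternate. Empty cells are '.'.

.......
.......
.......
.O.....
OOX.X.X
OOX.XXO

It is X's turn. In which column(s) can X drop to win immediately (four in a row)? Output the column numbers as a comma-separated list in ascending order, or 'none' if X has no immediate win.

col 0: drop X → no win
col 1: drop X → no win
col 2: drop X → no win
col 3: drop X → WIN!
col 4: drop X → no win
col 5: drop X → no win
col 6: drop X → no win

Answer: 3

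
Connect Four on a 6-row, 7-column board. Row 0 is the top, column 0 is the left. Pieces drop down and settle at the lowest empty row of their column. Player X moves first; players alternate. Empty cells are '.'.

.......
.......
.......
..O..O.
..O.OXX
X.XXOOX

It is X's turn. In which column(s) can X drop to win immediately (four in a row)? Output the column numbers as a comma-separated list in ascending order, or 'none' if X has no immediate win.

Answer: 1

Derivation:
col 0: drop X → no win
col 1: drop X → WIN!
col 2: drop X → no win
col 3: drop X → no win
col 4: drop X → no win
col 5: drop X → no win
col 6: drop X → no win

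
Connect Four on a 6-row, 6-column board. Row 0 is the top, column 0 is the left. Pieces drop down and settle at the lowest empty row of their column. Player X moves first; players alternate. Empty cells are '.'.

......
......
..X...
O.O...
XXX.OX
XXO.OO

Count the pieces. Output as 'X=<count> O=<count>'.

X=7 O=6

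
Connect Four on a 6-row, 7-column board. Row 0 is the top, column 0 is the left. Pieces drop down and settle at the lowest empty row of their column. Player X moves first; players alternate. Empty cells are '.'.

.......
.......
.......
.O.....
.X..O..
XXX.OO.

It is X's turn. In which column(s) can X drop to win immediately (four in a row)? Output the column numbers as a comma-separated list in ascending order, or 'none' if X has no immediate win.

col 0: drop X → no win
col 1: drop X → no win
col 2: drop X → no win
col 3: drop X → WIN!
col 4: drop X → no win
col 5: drop X → no win
col 6: drop X → no win

Answer: 3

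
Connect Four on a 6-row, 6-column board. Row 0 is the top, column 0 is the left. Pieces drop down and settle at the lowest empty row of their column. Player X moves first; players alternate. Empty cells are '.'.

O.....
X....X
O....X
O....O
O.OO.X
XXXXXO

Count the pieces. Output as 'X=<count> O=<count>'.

X=9 O=8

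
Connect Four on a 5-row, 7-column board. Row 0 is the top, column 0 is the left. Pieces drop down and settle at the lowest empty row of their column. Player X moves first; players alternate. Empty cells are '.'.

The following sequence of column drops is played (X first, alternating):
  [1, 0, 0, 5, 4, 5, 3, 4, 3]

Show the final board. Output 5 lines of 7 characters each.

Move 1: X drops in col 1, lands at row 4
Move 2: O drops in col 0, lands at row 4
Move 3: X drops in col 0, lands at row 3
Move 4: O drops in col 5, lands at row 4
Move 5: X drops in col 4, lands at row 4
Move 6: O drops in col 5, lands at row 3
Move 7: X drops in col 3, lands at row 4
Move 8: O drops in col 4, lands at row 3
Move 9: X drops in col 3, lands at row 3

Answer: .......
.......
.......
X..XOO.
OX.XXO.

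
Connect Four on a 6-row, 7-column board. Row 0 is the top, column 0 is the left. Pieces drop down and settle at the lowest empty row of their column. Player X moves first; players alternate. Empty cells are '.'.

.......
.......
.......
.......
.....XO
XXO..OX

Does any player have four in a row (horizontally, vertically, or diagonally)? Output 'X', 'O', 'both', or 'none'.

none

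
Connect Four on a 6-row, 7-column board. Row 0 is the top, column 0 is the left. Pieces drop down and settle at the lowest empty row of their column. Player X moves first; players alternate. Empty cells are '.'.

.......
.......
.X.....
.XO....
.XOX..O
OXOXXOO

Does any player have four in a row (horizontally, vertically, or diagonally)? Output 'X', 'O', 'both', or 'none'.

X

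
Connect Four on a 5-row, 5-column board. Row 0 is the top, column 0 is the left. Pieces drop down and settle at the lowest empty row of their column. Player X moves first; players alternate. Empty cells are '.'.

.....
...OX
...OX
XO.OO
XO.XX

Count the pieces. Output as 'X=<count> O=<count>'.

X=6 O=6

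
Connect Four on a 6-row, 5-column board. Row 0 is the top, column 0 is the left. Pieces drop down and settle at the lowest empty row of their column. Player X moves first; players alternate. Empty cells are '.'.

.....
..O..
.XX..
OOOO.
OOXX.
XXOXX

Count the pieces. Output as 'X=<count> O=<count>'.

X=8 O=8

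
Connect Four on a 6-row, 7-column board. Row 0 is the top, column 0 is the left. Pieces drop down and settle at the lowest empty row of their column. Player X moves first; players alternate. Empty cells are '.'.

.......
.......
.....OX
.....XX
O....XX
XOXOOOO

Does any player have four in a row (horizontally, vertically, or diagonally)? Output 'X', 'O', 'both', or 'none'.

O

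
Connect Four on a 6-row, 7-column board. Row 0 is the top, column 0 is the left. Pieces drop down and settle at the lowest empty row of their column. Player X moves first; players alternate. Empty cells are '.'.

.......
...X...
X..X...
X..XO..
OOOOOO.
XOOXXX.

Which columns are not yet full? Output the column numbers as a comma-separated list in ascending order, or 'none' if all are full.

col 0: top cell = '.' → open
col 1: top cell = '.' → open
col 2: top cell = '.' → open
col 3: top cell = '.' → open
col 4: top cell = '.' → open
col 5: top cell = '.' → open
col 6: top cell = '.' → open

Answer: 0,1,2,3,4,5,6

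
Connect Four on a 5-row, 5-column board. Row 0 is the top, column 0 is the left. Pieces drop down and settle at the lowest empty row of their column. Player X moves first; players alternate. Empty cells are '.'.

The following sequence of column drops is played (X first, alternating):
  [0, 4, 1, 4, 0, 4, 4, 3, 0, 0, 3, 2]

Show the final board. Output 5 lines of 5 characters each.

Answer: .....
O...X
X...O
X..XO
XXOOO

Derivation:
Move 1: X drops in col 0, lands at row 4
Move 2: O drops in col 4, lands at row 4
Move 3: X drops in col 1, lands at row 4
Move 4: O drops in col 4, lands at row 3
Move 5: X drops in col 0, lands at row 3
Move 6: O drops in col 4, lands at row 2
Move 7: X drops in col 4, lands at row 1
Move 8: O drops in col 3, lands at row 4
Move 9: X drops in col 0, lands at row 2
Move 10: O drops in col 0, lands at row 1
Move 11: X drops in col 3, lands at row 3
Move 12: O drops in col 2, lands at row 4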